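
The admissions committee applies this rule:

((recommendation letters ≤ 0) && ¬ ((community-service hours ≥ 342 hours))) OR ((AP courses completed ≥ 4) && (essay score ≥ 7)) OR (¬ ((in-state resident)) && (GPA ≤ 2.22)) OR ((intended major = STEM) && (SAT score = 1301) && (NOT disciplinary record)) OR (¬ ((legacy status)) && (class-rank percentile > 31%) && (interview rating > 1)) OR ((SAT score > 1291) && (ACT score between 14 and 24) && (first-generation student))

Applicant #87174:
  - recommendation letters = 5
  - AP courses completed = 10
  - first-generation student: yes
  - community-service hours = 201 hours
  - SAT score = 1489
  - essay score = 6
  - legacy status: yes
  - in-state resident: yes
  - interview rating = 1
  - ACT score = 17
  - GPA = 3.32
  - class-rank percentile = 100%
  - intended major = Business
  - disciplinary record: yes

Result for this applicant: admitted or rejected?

Atomic conditions:
  recommendation letters ≤ 0: 5 ≤ 0 is false
  community-service hours ≥ 342 hours: 201 ≥ 342 is false
  AP courses completed ≥ 4: 10 ≥ 4 is true
  essay score ≥ 7: 6 ≥ 7 is false
  in-state resident: yes → true
  GPA ≤ 2.22: 3.32 ≤ 2.22 is false
  intended major = STEM: Business == STEM is false
  SAT score = 1301: 1489 == 1301 is false
  NOT disciplinary record: yes → false
  legacy status: yes → true
  class-rank percentile > 31%: 100 > 31 is true
  interview rating > 1: 1 > 1 is false
  SAT score > 1291: 1489 > 1291 is true
  ACT score between 14 and 24: 17 in [14, 24] is true
  first-generation student: yes → true
Combine:
[1.2] NOT false = true
[1] false AND true = false
[2] true AND false = false
[3.1] NOT true = false
[3] false AND false = false
[4] false AND false AND false = false
[5.1] NOT true = false
[5] false AND true AND false = false
[6] true AND true AND true = true
[root] false OR false OR false OR false OR false OR true = true
Overall: true → admitted

Admitted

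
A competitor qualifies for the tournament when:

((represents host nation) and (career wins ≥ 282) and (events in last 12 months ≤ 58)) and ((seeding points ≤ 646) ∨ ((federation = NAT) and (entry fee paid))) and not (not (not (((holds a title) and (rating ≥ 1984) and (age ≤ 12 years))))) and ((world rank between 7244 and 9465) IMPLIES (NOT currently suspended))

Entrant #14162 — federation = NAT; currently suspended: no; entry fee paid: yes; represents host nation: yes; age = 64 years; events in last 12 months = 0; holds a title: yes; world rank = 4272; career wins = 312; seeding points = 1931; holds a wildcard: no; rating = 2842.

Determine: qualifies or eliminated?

Qualifies

Atomic conditions:
  represents host nation: yes → true
  career wins ≥ 282: 312 ≥ 282 is true
  events in last 12 months ≤ 58: 0 ≤ 58 is true
  seeding points ≤ 646: 1931 ≤ 646 is false
  federation = NAT: NAT == NAT is true
  entry fee paid: yes → true
  holds a title: yes → true
  rating ≥ 1984: 2842 ≥ 1984 is true
  age ≤ 12 years: 64 ≤ 12 is false
  world rank between 7244 and 9465: 4272 in [7244, 9465] is false
  NOT currently suspended: no → true
Combine:
[1] true AND true AND true = true
[2.2] true AND true = true
[2] false OR true = true
[3.1.1.1] true AND true AND false = false
[3.1.1] NOT false = true
[3.1] NOT true = false
[3] NOT false = true
[4] false → true (antecedent false ⇒ implication holds) = true
[root] true AND true AND true AND true = true
Overall: true → qualifies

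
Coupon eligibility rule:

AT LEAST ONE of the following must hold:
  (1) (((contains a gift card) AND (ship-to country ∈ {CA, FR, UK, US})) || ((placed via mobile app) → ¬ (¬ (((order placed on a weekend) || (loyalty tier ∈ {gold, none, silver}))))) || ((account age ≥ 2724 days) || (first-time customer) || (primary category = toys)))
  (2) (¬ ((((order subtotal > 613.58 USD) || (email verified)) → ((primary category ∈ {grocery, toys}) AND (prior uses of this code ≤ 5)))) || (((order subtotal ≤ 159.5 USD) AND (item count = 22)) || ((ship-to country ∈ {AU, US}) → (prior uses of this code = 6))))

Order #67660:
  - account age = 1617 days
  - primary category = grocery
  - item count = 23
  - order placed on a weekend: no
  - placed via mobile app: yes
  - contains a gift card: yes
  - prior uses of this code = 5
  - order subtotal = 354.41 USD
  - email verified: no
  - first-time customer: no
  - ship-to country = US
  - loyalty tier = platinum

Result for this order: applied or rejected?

Atomic conditions:
  contains a gift card: yes → true
  ship-to country ∈ {CA, FR, UK, US}: US is in the set → true
  placed via mobile app: yes → true
  order placed on a weekend: no → false
  loyalty tier ∈ {gold, none, silver}: platinum is not in the set → false
  account age ≥ 2724 days: 1617 ≥ 2724 is false
  first-time customer: no → false
  primary category = toys: grocery == toys is false
  order subtotal > 613.58 USD: 354.41 > 613.58 is false
  email verified: no → false
  primary category ∈ {grocery, toys}: grocery is in the set → true
  prior uses of this code ≤ 5: 5 ≤ 5 is true
  order subtotal ≤ 159.5 USD: 354.41 ≤ 159.5 is false
  item count = 22: 23 == 22 is false
  ship-to country ∈ {AU, US}: US is in the set → true
  prior uses of this code = 6: 5 == 6 is false
Combine:
[1.1] true AND true = true
[1.2.2.1.1] false OR false = false
[1.2.2.1] NOT false = true
[1.2.2] NOT true = false
[1.2] true → false = false
[1.3] false OR false OR false = false
[1] true OR false OR false = true
[2.1.1.1] false OR false = false
[2.1.1.2] true AND true = true
[2.1.1] false → true (antecedent false ⇒ implication holds) = true
[2.1] NOT true = false
[2.2.1] false AND false = false
[2.2.2] true → false = false
[2.2] false OR false = false
[2] false OR false = false
[root] true OR false = true
Overall: true → applied

Applied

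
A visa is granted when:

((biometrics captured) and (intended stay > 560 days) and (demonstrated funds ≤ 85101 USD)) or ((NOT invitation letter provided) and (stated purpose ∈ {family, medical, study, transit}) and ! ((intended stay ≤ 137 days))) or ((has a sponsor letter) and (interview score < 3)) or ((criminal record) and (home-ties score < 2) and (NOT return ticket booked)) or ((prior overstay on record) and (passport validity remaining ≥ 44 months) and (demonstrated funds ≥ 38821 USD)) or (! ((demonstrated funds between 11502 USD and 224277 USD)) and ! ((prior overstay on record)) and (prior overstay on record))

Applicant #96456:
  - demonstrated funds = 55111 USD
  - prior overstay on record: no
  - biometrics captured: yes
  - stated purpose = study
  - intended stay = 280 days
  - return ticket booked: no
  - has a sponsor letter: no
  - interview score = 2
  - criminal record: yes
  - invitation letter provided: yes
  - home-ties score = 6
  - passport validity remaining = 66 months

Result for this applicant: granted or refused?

Refused

Atomic conditions:
  biometrics captured: yes → true
  intended stay > 560 days: 280 > 560 is false
  demonstrated funds ≤ 85101 USD: 55111 ≤ 85101 is true
  NOT invitation letter provided: yes → false
  stated purpose ∈ {family, medical, study, transit}: study is in the set → true
  intended stay ≤ 137 days: 280 ≤ 137 is false
  has a sponsor letter: no → false
  interview score < 3: 2 < 3 is true
  criminal record: yes → true
  home-ties score < 2: 6 < 2 is false
  NOT return ticket booked: no → true
  prior overstay on record: no → false
  passport validity remaining ≥ 44 months: 66 ≥ 44 is true
  demonstrated funds ≥ 38821 USD: 55111 ≥ 38821 is true
  demonstrated funds between 11502 USD and 224277 USD: 55111 in [11502, 224277] is true
Combine:
[1] true AND false AND true = false
[2.3] NOT false = true
[2] false AND true AND true = false
[3] false AND true = false
[4] true AND false AND true = false
[5] false AND true AND true = false
[6.1] NOT true = false
[6.2] NOT false = true
[6] false AND true AND false = false
[root] false OR false OR false OR false OR false OR false = false
Overall: false → refused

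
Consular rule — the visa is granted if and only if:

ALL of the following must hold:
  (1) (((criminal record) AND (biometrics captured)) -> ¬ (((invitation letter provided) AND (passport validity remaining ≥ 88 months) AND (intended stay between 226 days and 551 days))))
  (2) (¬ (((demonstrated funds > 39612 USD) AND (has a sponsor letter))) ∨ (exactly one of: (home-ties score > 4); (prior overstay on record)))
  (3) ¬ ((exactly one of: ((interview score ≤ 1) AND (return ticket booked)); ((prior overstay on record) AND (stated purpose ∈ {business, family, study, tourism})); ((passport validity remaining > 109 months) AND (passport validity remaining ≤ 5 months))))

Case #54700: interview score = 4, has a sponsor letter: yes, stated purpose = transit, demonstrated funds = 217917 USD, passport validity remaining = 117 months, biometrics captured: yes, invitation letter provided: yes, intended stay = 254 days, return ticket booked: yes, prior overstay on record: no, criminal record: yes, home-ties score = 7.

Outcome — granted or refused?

Atomic conditions:
  criminal record: yes → true
  biometrics captured: yes → true
  invitation letter provided: yes → true
  passport validity remaining ≥ 88 months: 117 ≥ 88 is true
  intended stay between 226 days and 551 days: 254 in [226, 551] is true
  demonstrated funds > 39612 USD: 217917 > 39612 is true
  has a sponsor letter: yes → true
  home-ties score > 4: 7 > 4 is true
  prior overstay on record: no → false
  interview score ≤ 1: 4 ≤ 1 is false
  return ticket booked: yes → true
  stated purpose ∈ {business, family, study, tourism}: transit is not in the set → false
  passport validity remaining > 109 months: 117 > 109 is true
  passport validity remaining ≤ 5 months: 117 ≤ 5 is false
Combine:
[1.1] true AND true = true
[1.2.1] true AND true AND true = true
[1.2] NOT true = false
[1] true → false = false
[2.1.1] true AND true = true
[2.1] NOT true = false
[2.2] exactly-one(true, false) = true
[2] false OR true = true
[3.1.1] false AND true = false
[3.1.2] false AND false = false
[3.1.3] true AND false = false
[3.1] exactly-one(false, false, false) = false
[3] NOT false = true
[root] false AND true AND true = false
Overall: false → refused

Refused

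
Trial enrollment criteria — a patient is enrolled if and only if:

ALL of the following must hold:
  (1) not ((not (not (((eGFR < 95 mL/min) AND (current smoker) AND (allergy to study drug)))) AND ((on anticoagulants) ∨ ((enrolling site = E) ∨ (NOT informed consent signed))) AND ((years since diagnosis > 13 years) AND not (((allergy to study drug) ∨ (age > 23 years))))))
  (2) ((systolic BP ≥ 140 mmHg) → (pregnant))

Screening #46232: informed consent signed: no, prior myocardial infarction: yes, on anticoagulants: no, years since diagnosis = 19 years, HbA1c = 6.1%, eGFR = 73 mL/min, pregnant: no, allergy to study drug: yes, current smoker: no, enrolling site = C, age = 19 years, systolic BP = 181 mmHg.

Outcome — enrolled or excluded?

Excluded

Atomic conditions:
  eGFR < 95 mL/min: 73 < 95 is true
  current smoker: no → false
  allergy to study drug: yes → true
  on anticoagulants: no → false
  enrolling site = E: C == E is false
  NOT informed consent signed: no → true
  years since diagnosis > 13 years: 19 > 13 is true
  age > 23 years: 19 > 23 is false
  systolic BP ≥ 140 mmHg: 181 ≥ 140 is true
  pregnant: no → false
Combine:
[1.1.1.1.1] true AND false AND true = false
[1.1.1.1] NOT false = true
[1.1.1] NOT true = false
[1.1.2.2] false OR true = true
[1.1.2] false OR true = true
[1.1.3.2.1] true OR false = true
[1.1.3.2] NOT true = false
[1.1.3] true AND false = false
[1.1] false AND true AND false = false
[1] NOT false = true
[2] true → false = false
[root] true AND false = false
Overall: false → excluded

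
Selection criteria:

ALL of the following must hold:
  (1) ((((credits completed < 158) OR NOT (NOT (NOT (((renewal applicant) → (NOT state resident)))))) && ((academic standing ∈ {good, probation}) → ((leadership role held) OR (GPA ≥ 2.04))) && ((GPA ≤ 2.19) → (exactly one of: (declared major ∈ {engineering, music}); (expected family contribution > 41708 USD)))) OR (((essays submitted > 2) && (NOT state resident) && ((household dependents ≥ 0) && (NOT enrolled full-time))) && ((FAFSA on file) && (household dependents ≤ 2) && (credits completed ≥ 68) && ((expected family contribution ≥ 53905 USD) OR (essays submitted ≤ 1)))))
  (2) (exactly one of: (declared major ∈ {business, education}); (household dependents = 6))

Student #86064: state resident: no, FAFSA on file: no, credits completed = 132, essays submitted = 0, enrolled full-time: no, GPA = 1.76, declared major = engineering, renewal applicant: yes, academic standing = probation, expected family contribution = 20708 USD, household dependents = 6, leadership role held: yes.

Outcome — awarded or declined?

Awarded

Atomic conditions:
  credits completed < 158: 132 < 158 is true
  renewal applicant: yes → true
  NOT state resident: no → true
  academic standing ∈ {good, probation}: probation is in the set → true
  leadership role held: yes → true
  GPA ≥ 2.04: 1.76 ≥ 2.04 is false
  GPA ≤ 2.19: 1.76 ≤ 2.19 is true
  declared major ∈ {engineering, music}: engineering is in the set → true
  expected family contribution > 41708 USD: 20708 > 41708 is false
  essays submitted > 2: 0 > 2 is false
  household dependents ≥ 0: 6 ≥ 0 is true
  NOT enrolled full-time: no → true
  FAFSA on file: no → false
  household dependents ≤ 2: 6 ≤ 2 is false
  credits completed ≥ 68: 132 ≥ 68 is true
  expected family contribution ≥ 53905 USD: 20708 ≥ 53905 is false
  essays submitted ≤ 1: 0 ≤ 1 is true
  declared major ∈ {business, education}: engineering is not in the set → false
  household dependents = 6: 6 == 6 is true
Combine:
[1.1.1.2.1.1.1] true → true = true
[1.1.1.2.1.1] NOT true = false
[1.1.1.2.1] NOT false = true
[1.1.1.2] NOT true = false
[1.1.1] true OR false = true
[1.1.2.2] true OR false = true
[1.1.2] true → true = true
[1.1.3.2] exactly-one(true, false) = true
[1.1.3] true → true = true
[1.1] true AND true AND true = true
[1.2.1.3] true AND true = true
[1.2.1] false AND true AND true = false
[1.2.2.4] false OR true = true
[1.2.2] false AND false AND true AND true = false
[1.2] false AND false = false
[1] true OR false = true
[2] exactly-one(false, true) = true
[root] true AND true = true
Overall: true → awarded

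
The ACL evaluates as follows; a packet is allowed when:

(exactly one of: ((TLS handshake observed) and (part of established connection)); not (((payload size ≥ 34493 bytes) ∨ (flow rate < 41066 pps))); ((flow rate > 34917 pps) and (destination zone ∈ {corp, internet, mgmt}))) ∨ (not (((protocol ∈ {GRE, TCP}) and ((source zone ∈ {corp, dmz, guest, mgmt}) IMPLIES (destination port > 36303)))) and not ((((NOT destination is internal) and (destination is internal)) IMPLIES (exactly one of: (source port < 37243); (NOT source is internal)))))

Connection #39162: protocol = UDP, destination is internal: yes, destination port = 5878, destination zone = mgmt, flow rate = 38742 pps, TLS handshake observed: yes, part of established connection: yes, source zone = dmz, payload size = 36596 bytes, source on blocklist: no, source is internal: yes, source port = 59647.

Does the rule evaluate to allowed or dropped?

Atomic conditions:
  TLS handshake observed: yes → true
  part of established connection: yes → true
  payload size ≥ 34493 bytes: 36596 ≥ 34493 is true
  flow rate < 41066 pps: 38742 < 41066 is true
  flow rate > 34917 pps: 38742 > 34917 is true
  destination zone ∈ {corp, internet, mgmt}: mgmt is in the set → true
  protocol ∈ {GRE, TCP}: UDP is not in the set → false
  source zone ∈ {corp, dmz, guest, mgmt}: dmz is in the set → true
  destination port > 36303: 5878 > 36303 is false
  NOT destination is internal: yes → false
  destination is internal: yes → true
  source port < 37243: 59647 < 37243 is false
  NOT source is internal: yes → false
Combine:
[1.1] true AND true = true
[1.2.1] true OR true = true
[1.2] NOT true = false
[1.3] true AND true = true
[1] exactly-one(true, false, true) = false
[2.1.1.2] true → false = false
[2.1.1] false AND false = false
[2.1] NOT false = true
[2.2.1.1] false AND true = false
[2.2.1.2] exactly-one(false, false) = false
[2.2.1] false → false (antecedent false ⇒ implication holds) = true
[2.2] NOT true = false
[2] true AND false = false
[root] false OR false = false
Overall: false → dropped

Dropped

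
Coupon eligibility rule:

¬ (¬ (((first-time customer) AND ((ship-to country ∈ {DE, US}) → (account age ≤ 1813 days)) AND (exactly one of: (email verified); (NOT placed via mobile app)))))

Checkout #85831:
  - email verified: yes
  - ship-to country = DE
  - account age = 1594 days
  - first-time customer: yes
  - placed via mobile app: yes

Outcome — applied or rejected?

Atomic conditions:
  first-time customer: yes → true
  ship-to country ∈ {DE, US}: DE is in the set → true
  account age ≤ 1813 days: 1594 ≤ 1813 is true
  email verified: yes → true
  NOT placed via mobile app: yes → false
Combine:
[1.1.2] true → true = true
[1.1.3] exactly-one(true, false) = true
[1.1] true AND true AND true = true
[1] NOT true = false
[root] NOT false = true
Overall: true → applied

Applied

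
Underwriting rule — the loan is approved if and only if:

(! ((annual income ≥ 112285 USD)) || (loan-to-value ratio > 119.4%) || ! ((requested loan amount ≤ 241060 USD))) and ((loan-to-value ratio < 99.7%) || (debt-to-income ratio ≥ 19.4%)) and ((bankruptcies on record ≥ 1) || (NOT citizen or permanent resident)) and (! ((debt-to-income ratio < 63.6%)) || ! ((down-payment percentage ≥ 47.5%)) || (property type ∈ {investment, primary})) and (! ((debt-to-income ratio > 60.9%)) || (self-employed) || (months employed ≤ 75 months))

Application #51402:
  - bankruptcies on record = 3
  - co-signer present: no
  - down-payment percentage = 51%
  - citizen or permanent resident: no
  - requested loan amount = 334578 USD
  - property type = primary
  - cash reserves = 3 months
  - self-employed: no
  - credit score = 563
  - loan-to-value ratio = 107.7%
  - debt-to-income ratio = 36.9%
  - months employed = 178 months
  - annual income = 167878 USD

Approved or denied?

Atomic conditions:
  annual income ≥ 112285 USD: 167878 ≥ 112285 is true
  loan-to-value ratio > 119.4%: 107.7 > 119.4 is false
  requested loan amount ≤ 241060 USD: 334578 ≤ 241060 is false
  loan-to-value ratio < 99.7%: 107.7 < 99.7 is false
  debt-to-income ratio ≥ 19.4%: 36.9 ≥ 19.4 is true
  bankruptcies on record ≥ 1: 3 ≥ 1 is true
  NOT citizen or permanent resident: no → true
  debt-to-income ratio < 63.6%: 36.9 < 63.6 is true
  down-payment percentage ≥ 47.5%: 51 ≥ 47.5 is true
  property type ∈ {investment, primary}: primary is in the set → true
  debt-to-income ratio > 60.9%: 36.9 > 60.9 is false
  self-employed: no → false
  months employed ≤ 75 months: 178 ≤ 75 is false
Combine:
[1.1] NOT true = false
[1.3] NOT false = true
[1] false OR false OR true = true
[2] false OR true = true
[3] true OR true = true
[4.1] NOT true = false
[4.2] NOT true = false
[4] false OR false OR true = true
[5.1] NOT false = true
[5] true OR false OR false = true
[root] true AND true AND true AND true AND true = true
Overall: true → approved

Approved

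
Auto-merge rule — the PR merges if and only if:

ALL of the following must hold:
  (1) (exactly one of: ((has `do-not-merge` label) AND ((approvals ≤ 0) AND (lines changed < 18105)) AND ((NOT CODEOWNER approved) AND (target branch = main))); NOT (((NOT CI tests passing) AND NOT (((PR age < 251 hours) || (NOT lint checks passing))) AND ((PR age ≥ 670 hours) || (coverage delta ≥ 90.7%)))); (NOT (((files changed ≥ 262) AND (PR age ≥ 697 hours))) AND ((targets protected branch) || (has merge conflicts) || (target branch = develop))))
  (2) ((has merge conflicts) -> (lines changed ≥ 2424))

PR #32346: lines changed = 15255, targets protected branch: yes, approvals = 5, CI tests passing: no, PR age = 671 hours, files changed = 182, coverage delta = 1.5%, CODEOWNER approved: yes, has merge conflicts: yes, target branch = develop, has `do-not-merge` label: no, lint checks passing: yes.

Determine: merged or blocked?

Merged

Atomic conditions:
  has `do-not-merge` label: no → false
  approvals ≤ 0: 5 ≤ 0 is false
  lines changed < 18105: 15255 < 18105 is true
  NOT CODEOWNER approved: yes → false
  target branch = main: develop == main is false
  NOT CI tests passing: no → true
  PR age < 251 hours: 671 < 251 is false
  NOT lint checks passing: yes → false
  PR age ≥ 670 hours: 671 ≥ 670 is true
  coverage delta ≥ 90.7%: 1.5 ≥ 90.7 is false
  files changed ≥ 262: 182 ≥ 262 is false
  PR age ≥ 697 hours: 671 ≥ 697 is false
  targets protected branch: yes → true
  has merge conflicts: yes → true
  target branch = develop: develop == develop is true
  lines changed ≥ 2424: 15255 ≥ 2424 is true
Combine:
[1.1.2] false AND true = false
[1.1.3] false AND false = false
[1.1] false AND false AND false = false
[1.2.1.2.1] false OR false = false
[1.2.1.2] NOT false = true
[1.2.1.3] true OR false = true
[1.2.1] true AND true AND true = true
[1.2] NOT true = false
[1.3.1.1] false AND false = false
[1.3.1] NOT false = true
[1.3.2] true OR true OR true = true
[1.3] true AND true = true
[1] exactly-one(false, false, true) = true
[2] true → true = true
[root] true AND true = true
Overall: true → merged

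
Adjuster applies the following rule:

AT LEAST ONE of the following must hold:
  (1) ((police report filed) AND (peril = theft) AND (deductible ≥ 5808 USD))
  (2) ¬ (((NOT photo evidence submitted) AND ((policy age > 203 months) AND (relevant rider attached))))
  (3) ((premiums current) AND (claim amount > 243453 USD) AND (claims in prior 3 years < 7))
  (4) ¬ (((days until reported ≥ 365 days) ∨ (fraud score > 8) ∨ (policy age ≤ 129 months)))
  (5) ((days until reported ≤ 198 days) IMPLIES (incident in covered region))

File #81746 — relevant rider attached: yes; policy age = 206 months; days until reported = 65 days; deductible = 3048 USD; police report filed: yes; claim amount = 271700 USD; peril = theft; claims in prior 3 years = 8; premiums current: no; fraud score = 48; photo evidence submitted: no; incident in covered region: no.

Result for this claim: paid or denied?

Atomic conditions:
  police report filed: yes → true
  peril = theft: theft == theft is true
  deductible ≥ 5808 USD: 3048 ≥ 5808 is false
  NOT photo evidence submitted: no → true
  policy age > 203 months: 206 > 203 is true
  relevant rider attached: yes → true
  premiums current: no → false
  claim amount > 243453 USD: 271700 > 243453 is true
  claims in prior 3 years < 7: 8 < 7 is false
  days until reported ≥ 365 days: 65 ≥ 365 is false
  fraud score > 8: 48 > 8 is true
  policy age ≤ 129 months: 206 ≤ 129 is false
  days until reported ≤ 198 days: 65 ≤ 198 is true
  incident in covered region: no → false
Combine:
[1] true AND true AND false = false
[2.1.2] true AND true = true
[2.1] true AND true = true
[2] NOT true = false
[3] false AND true AND false = false
[4.1] false OR true OR false = true
[4] NOT true = false
[5] true → false = false
[root] false OR false OR false OR false OR false = false
Overall: false → denied

Denied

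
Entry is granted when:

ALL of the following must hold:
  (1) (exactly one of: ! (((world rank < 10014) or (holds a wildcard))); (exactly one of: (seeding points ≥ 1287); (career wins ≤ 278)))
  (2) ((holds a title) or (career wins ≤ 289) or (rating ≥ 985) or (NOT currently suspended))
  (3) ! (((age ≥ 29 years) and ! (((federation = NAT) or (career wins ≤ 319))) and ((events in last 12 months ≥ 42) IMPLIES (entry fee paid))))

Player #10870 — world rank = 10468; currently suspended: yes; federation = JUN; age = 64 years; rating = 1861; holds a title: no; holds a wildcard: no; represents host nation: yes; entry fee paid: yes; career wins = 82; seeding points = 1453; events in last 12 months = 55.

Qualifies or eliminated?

Atomic conditions:
  world rank < 10014: 10468 < 10014 is false
  holds a wildcard: no → false
  seeding points ≥ 1287: 1453 ≥ 1287 is true
  career wins ≤ 278: 82 ≤ 278 is true
  holds a title: no → false
  career wins ≤ 289: 82 ≤ 289 is true
  rating ≥ 985: 1861 ≥ 985 is true
  NOT currently suspended: yes → false
  age ≥ 29 years: 64 ≥ 29 is true
  federation = NAT: JUN == NAT is false
  career wins ≤ 319: 82 ≤ 319 is true
  events in last 12 months ≥ 42: 55 ≥ 42 is true
  entry fee paid: yes → true
Combine:
[1.1.1] false OR false = false
[1.1] NOT false = true
[1.2] exactly-one(true, true) = false
[1] exactly-one(true, false) = true
[2] false OR true OR true OR false = true
[3.1.2.1] false OR true = true
[3.1.2] NOT true = false
[3.1.3] true → true = true
[3.1] true AND false AND true = false
[3] NOT false = true
[root] true AND true AND true = true
Overall: true → qualifies

Qualifies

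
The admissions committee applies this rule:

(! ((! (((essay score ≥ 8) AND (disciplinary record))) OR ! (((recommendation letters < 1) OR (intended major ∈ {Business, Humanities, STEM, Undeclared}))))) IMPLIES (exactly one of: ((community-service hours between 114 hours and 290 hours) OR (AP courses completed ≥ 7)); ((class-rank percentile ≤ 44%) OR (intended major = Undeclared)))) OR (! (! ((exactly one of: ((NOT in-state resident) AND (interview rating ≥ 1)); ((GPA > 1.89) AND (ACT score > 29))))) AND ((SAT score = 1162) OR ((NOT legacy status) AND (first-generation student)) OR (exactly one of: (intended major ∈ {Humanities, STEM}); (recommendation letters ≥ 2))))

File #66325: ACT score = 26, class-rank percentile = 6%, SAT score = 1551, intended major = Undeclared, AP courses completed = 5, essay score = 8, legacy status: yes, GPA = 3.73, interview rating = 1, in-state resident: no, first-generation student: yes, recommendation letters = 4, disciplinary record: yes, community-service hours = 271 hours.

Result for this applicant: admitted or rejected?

Atomic conditions:
  essay score ≥ 8: 8 ≥ 8 is true
  disciplinary record: yes → true
  recommendation letters < 1: 4 < 1 is false
  intended major ∈ {Business, Humanities, STEM, Undeclared}: Undeclared is in the set → true
  community-service hours between 114 hours and 290 hours: 271 in [114, 290] is true
  AP courses completed ≥ 7: 5 ≥ 7 is false
  class-rank percentile ≤ 44%: 6 ≤ 44 is true
  intended major = Undeclared: Undeclared == Undeclared is true
  NOT in-state resident: no → true
  interview rating ≥ 1: 1 ≥ 1 is true
  GPA > 1.89: 3.73 > 1.89 is true
  ACT score > 29: 26 > 29 is false
  SAT score = 1162: 1551 == 1162 is false
  NOT legacy status: yes → false
  first-generation student: yes → true
  intended major ∈ {Humanities, STEM}: Undeclared is not in the set → false
  recommendation letters ≥ 2: 4 ≥ 2 is true
Combine:
[1.1.1.1.1] true AND true = true
[1.1.1.1] NOT true = false
[1.1.1.2.1] false OR true = true
[1.1.1.2] NOT true = false
[1.1.1] false OR false = false
[1.1] NOT false = true
[1.2.1] true OR false = true
[1.2.2] true OR true = true
[1.2] exactly-one(true, true) = false
[1] true → false = false
[2.1.1.1.1] true AND true = true
[2.1.1.1.2] true AND false = false
[2.1.1.1] exactly-one(true, false) = true
[2.1.1] NOT true = false
[2.1] NOT false = true
[2.2.2] false AND true = false
[2.2.3] exactly-one(false, true) = true
[2.2] false OR false OR true = true
[2] true AND true = true
[root] false OR true = true
Overall: true → admitted

Admitted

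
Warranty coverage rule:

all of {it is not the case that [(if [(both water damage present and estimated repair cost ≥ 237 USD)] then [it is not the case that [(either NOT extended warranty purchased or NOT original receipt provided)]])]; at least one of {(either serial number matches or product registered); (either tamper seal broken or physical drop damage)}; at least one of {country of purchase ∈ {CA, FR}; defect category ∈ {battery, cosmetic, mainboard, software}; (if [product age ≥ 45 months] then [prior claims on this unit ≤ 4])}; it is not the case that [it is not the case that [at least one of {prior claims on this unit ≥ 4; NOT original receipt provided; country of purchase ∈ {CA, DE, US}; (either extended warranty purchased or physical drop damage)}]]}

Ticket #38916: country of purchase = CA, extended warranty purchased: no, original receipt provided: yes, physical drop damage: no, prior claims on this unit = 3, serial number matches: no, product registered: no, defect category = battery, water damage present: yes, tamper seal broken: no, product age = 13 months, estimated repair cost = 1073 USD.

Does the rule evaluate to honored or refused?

Atomic conditions:
  water damage present: yes → true
  estimated repair cost ≥ 237 USD: 1073 ≥ 237 is true
  NOT extended warranty purchased: no → true
  NOT original receipt provided: yes → false
  serial number matches: no → false
  product registered: no → false
  tamper seal broken: no → false
  physical drop damage: no → false
  country of purchase ∈ {CA, FR}: CA is in the set → true
  defect category ∈ {battery, cosmetic, mainboard, software}: battery is in the set → true
  product age ≥ 45 months: 13 ≥ 45 is false
  prior claims on this unit ≤ 4: 3 ≤ 4 is true
  prior claims on this unit ≥ 4: 3 ≥ 4 is false
  country of purchase ∈ {CA, DE, US}: CA is in the set → true
  extended warranty purchased: no → false
Combine:
[1.1.1] true AND true = true
[1.1.2.1] true OR false = true
[1.1.2] NOT true = false
[1.1] true → false = false
[1] NOT false = true
[2.1] false OR false = false
[2.2] false OR false = false
[2] false OR false = false
[3.3] false → true (antecedent false ⇒ implication holds) = true
[3] true OR true OR true = true
[4.1.1.4] false OR false = false
[4.1.1] false OR false OR true OR false = true
[4.1] NOT true = false
[4] NOT false = true
[root] true AND false AND true AND true = false
Overall: false → refused

Refused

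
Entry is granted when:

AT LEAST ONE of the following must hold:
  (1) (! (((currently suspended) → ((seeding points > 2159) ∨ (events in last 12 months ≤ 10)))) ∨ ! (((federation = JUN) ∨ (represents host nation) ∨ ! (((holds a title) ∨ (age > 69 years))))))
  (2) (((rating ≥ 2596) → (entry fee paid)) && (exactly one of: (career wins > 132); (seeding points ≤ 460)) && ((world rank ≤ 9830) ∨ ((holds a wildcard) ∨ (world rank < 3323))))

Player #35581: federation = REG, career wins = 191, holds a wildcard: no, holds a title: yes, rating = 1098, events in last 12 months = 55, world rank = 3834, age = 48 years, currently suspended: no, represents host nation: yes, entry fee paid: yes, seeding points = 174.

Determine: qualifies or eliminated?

Atomic conditions:
  currently suspended: no → false
  seeding points > 2159: 174 > 2159 is false
  events in last 12 months ≤ 10: 55 ≤ 10 is false
  federation = JUN: REG == JUN is false
  represents host nation: yes → true
  holds a title: yes → true
  age > 69 years: 48 > 69 is false
  rating ≥ 2596: 1098 ≥ 2596 is false
  entry fee paid: yes → true
  career wins > 132: 191 > 132 is true
  seeding points ≤ 460: 174 ≤ 460 is true
  world rank ≤ 9830: 3834 ≤ 9830 is true
  holds a wildcard: no → false
  world rank < 3323: 3834 < 3323 is false
Combine:
[1.1.1.2] false OR false = false
[1.1.1] false → false (antecedent false ⇒ implication holds) = true
[1.1] NOT true = false
[1.2.1.3.1] true OR false = true
[1.2.1.3] NOT true = false
[1.2.1] false OR true OR false = true
[1.2] NOT true = false
[1] false OR false = false
[2.1] false → true (antecedent false ⇒ implication holds) = true
[2.2] exactly-one(true, true) = false
[2.3.2] false OR false = false
[2.3] true OR false = true
[2] true AND false AND true = false
[root] false OR false = false
Overall: false → eliminated

Eliminated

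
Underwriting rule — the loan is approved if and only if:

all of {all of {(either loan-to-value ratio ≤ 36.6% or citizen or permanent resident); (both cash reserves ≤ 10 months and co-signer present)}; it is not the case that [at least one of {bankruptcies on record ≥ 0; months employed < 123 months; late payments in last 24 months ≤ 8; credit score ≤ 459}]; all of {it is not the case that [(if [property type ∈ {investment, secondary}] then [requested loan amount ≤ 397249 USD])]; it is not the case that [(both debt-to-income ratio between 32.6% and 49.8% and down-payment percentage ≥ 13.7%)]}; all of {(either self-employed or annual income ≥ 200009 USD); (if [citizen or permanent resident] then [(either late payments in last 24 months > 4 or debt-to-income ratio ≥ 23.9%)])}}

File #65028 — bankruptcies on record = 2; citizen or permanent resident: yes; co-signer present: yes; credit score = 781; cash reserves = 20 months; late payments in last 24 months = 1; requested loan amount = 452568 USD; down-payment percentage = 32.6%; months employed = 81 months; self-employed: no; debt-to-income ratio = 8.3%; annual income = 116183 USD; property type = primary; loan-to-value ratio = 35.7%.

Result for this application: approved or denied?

Denied

Atomic conditions:
  loan-to-value ratio ≤ 36.6%: 35.7 ≤ 36.6 is true
  citizen or permanent resident: yes → true
  cash reserves ≤ 10 months: 20 ≤ 10 is false
  co-signer present: yes → true
  bankruptcies on record ≥ 0: 2 ≥ 0 is true
  months employed < 123 months: 81 < 123 is true
  late payments in last 24 months ≤ 8: 1 ≤ 8 is true
  credit score ≤ 459: 781 ≤ 459 is false
  property type ∈ {investment, secondary}: primary is not in the set → false
  requested loan amount ≤ 397249 USD: 452568 ≤ 397249 is false
  debt-to-income ratio between 32.6% and 49.8%: 8.3 in [32.6, 49.8] is false
  down-payment percentage ≥ 13.7%: 32.6 ≥ 13.7 is true
  self-employed: no → false
  annual income ≥ 200009 USD: 116183 ≥ 200009 is false
  late payments in last 24 months > 4: 1 > 4 is false
  debt-to-income ratio ≥ 23.9%: 8.3 ≥ 23.9 is false
Combine:
[1.1] true OR true = true
[1.2] false AND true = false
[1] true AND false = false
[2.1] true OR true OR true OR false = true
[2] NOT true = false
[3.1.1] false → false (antecedent false ⇒ implication holds) = true
[3.1] NOT true = false
[3.2.1] false AND true = false
[3.2] NOT false = true
[3] false AND true = false
[4.1] false OR false = false
[4.2.2] false OR false = false
[4.2] true → false = false
[4] false AND false = false
[root] false AND false AND false AND false = false
Overall: false → denied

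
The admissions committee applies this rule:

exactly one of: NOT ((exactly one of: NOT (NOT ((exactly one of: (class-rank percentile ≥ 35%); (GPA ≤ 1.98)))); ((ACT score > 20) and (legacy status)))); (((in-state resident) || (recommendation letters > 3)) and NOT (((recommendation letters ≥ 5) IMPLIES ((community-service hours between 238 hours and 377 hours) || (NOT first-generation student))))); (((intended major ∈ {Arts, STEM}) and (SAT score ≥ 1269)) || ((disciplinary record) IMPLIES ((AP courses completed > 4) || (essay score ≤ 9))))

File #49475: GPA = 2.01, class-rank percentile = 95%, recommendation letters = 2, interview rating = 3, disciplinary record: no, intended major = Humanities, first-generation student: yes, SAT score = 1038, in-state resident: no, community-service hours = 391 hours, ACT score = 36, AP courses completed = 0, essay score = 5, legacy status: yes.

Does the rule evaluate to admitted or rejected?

Atomic conditions:
  class-rank percentile ≥ 35%: 95 ≥ 35 is true
  GPA ≤ 1.98: 2.01 ≤ 1.98 is false
  ACT score > 20: 36 > 20 is true
  legacy status: yes → true
  in-state resident: no → false
  recommendation letters > 3: 2 > 3 is false
  recommendation letters ≥ 5: 2 ≥ 5 is false
  community-service hours between 238 hours and 377 hours: 391 in [238, 377] is false
  NOT first-generation student: yes → false
  intended major ∈ {Arts, STEM}: Humanities is not in the set → false
  SAT score ≥ 1269: 1038 ≥ 1269 is false
  disciplinary record: no → false
  AP courses completed > 4: 0 > 4 is false
  essay score ≤ 9: 5 ≤ 9 is true
Combine:
[1.1.1.1.1] exactly-one(true, false) = true
[1.1.1.1] NOT true = false
[1.1.1] NOT false = true
[1.1.2] true AND true = true
[1.1] exactly-one(true, true) = false
[1] NOT false = true
[2.1] false OR false = false
[2.2.1.2] false OR false = false
[2.2.1] false → false (antecedent false ⇒ implication holds) = true
[2.2] NOT true = false
[2] false AND false = false
[3.1] false AND false = false
[3.2.2] false OR true = true
[3.2] false → true (antecedent false ⇒ implication holds) = true
[3] false OR true = true
[root] exactly-one(true, false, true) = false
Overall: false → rejected

Rejected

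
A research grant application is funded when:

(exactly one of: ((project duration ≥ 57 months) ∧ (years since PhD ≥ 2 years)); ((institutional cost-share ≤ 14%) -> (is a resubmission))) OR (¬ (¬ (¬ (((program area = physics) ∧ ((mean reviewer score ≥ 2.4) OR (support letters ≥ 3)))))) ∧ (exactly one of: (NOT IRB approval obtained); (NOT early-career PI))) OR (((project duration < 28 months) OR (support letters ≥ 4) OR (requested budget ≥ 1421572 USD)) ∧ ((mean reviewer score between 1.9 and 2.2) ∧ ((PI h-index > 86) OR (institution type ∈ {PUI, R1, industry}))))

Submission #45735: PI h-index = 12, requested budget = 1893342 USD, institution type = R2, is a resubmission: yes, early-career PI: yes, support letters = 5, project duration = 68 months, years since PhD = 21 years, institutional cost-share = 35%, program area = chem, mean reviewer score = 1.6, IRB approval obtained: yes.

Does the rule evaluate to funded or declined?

Atomic conditions:
  project duration ≥ 57 months: 68 ≥ 57 is true
  years since PhD ≥ 2 years: 21 ≥ 2 is true
  institutional cost-share ≤ 14%: 35 ≤ 14 is false
  is a resubmission: yes → true
  program area = physics: chem == physics is false
  mean reviewer score ≥ 2.4: 1.6 ≥ 2.4 is false
  support letters ≥ 3: 5 ≥ 3 is true
  NOT IRB approval obtained: yes → false
  NOT early-career PI: yes → false
  project duration < 28 months: 68 < 28 is false
  support letters ≥ 4: 5 ≥ 4 is true
  requested budget ≥ 1421572 USD: 1893342 ≥ 1421572 is true
  mean reviewer score between 1.9 and 2.2: 1.6 in [1.9, 2.2] is false
  PI h-index > 86: 12 > 86 is false
  institution type ∈ {PUI, R1, industry}: R2 is not in the set → false
Combine:
[1.1] true AND true = true
[1.2] false → true (antecedent false ⇒ implication holds) = true
[1] exactly-one(true, true) = false
[2.1.1.1.1.2] false OR true = true
[2.1.1.1.1] false AND true = false
[2.1.1.1] NOT false = true
[2.1.1] NOT true = false
[2.1] NOT false = true
[2.2] exactly-one(false, false) = false
[2] true AND false = false
[3.1] false OR true OR true = true
[3.2.2] false OR false = false
[3.2] false AND false = false
[3] true AND false = false
[root] false OR false OR false = false
Overall: false → declined

Declined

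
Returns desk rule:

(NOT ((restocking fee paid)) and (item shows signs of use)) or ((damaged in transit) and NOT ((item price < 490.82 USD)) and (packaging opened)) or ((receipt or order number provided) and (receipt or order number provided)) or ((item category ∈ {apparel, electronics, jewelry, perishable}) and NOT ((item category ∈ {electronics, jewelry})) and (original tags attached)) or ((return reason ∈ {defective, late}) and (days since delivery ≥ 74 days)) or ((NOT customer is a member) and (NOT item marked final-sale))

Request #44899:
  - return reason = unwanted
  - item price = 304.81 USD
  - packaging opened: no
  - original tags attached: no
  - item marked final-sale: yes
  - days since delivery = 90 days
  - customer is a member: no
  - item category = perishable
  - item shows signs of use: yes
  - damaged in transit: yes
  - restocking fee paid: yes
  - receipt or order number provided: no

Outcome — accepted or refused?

Refused

Atomic conditions:
  restocking fee paid: yes → true
  item shows signs of use: yes → true
  damaged in transit: yes → true
  item price < 490.82 USD: 304.81 < 490.82 is true
  packaging opened: no → false
  receipt or order number provided: no → false
  item category ∈ {apparel, electronics, jewelry, perishable}: perishable is in the set → true
  item category ∈ {electronics, jewelry}: perishable is not in the set → false
  original tags attached: no → false
  return reason ∈ {defective, late}: unwanted is not in the set → false
  days since delivery ≥ 74 days: 90 ≥ 74 is true
  NOT customer is a member: no → true
  NOT item marked final-sale: yes → false
Combine:
[1.1] NOT true = false
[1] false AND true = false
[2.2] NOT true = false
[2] true AND false AND false = false
[3] false AND false = false
[4.2] NOT false = true
[4] true AND true AND false = false
[5] false AND true = false
[6] true AND false = false
[root] false OR false OR false OR false OR false OR false = false
Overall: false → refused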